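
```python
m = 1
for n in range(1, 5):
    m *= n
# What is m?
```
Trace:
  m=1
  m=1, n=1
  m=2, n=2
  m=6, n=3
  m=24, n=4

Final answer: 24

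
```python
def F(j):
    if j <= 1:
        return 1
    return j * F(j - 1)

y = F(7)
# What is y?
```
Call trace:
F(j=7)
  F(j=6)
    F(j=5)
      F(j=4)
        F(j=3)
          F(j=2)
            F(j=1)
            -> return 1
          -> return 2
        -> return 6
      -> return 24
    -> return 120
  -> return 720
-> return 5040

Final answer: 5040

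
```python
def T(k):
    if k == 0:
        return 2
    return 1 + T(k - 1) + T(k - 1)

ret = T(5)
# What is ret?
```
Call trace (a repeated sub-call is expanded the first time; later identical calls just restate its return value):
T(k=5)
  T(k=4)
    T(k=3)
      T(k=2)
        T(k=1)
          T(k=0)
          -> return 2
          T(k=0)
          -> return 2
        -> return 5
        T(k=1) -> return 5  (same call as traced above)
      -> return 11
      T(k=2) -> return 11  (same call as traced above)
    -> return 23
    T(k=3) -> return 23  (same call as traced above)
  -> return 47
  T(k=4) -> return 47  (same call as traced above)
-> return 95

Final answer: 95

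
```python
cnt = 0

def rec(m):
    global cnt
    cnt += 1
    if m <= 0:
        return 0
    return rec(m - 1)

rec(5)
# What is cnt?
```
Call trace:
rec(m=5)
  rec(m=4)
    rec(m=3)
      rec(m=2)
        rec(m=1)
          rec(m=0)
          -> return 0
        -> return 0
      -> return 0
    -> return 0
  -> return 0
-> return 0

cnt is incremented once per call. rec is entered once for each m = 5, 4, 3, 2, 1, 0 (the m <= 0 call returns without recursing), i.e. 5 + 1 calls.
cnt = 6

Final answer: 6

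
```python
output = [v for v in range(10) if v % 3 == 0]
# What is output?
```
Trace:
  v=0
  v=1
  v=2
  v=3
  v=4
  v=5
  v=6
  v=7
  v=8
  v=9
  output=[0, 3, 6, 9]

Final answer: [0, 3, 6, 9]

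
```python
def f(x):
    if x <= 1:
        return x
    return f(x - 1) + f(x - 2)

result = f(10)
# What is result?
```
Call trace (a repeated sub-call is expanded the first time; later identical calls just restate its return value):
f(x=10)
  f(x=9)
    f(x=8)
      f(x=7)
        f(x=6)
          f(x=5)
            f(x=4)
              f(x=3)
                f(x=2)
                  f(x=1)
                  -> return 1
                  f(x=0)
                  -> return 0
                -> return 1
                f(x=1)
                -> return 1
              -> return 2
              f(x=2) -> return 1  (same call as traced above)
            -> return 3
            f(x=3) -> return 2  (same call as traced above)
          -> return 5
          f(x=4) -> return 3  (same call as traced above)
        -> return 8
        f(x=5) -> return 5  (same call as traced above)
      -> return 13
      f(x=6) -> return 8  (same call as traced above)
    -> return 21
    f(x=7) -> return 13  (same call as traced above)
  -> return 34
  f(x=8) -> return 21  (same call as traced above)
-> return 55

Final answer: 55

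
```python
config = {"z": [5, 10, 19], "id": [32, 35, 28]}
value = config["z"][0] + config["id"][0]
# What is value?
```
Trace:
  config={'z': [5, 10, 19], 'id': [32, 35, 28]}
  config={'z': [5, 10, 19], 'id': [32, 35, 28]}, value=37

Final answer: 37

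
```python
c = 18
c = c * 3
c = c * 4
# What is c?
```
Trace:
  c=18
  c=54
  c=216

Final answer: 216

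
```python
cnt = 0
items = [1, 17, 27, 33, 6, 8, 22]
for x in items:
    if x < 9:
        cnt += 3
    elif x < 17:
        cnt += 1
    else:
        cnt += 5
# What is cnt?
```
Trace:
  cnt=0
  cnt=3, x=1
  cnt=8, x=17
  cnt=13, x=27
  cnt=18, x=33
  cnt=21, x=6
  cnt=24, x=8
  cnt=29, x=22

Final answer: 29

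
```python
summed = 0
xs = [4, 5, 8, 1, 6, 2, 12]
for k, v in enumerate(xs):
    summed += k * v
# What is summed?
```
Trace:
  summed=0
  summed=0, k=0, v=4
  summed=5, k=1, v=5
  summed=21, k=2, v=8
  summed=24, k=3, v=1
  summed=48, k=4, v=6
  summed=58, k=5, v=2
  summed=130, k=6, v=12

Final answer: 130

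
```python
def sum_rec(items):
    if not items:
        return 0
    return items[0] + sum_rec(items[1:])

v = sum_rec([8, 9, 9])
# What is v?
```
Call trace:
sum_rec(items=[8, 9, 9])
  sum_rec(items=[9, 9])
    sum_rec(items=[9])
      sum_rec(items=[])
      -> return 0
    -> return 9
  -> return 18
-> return 26

Final answer: 26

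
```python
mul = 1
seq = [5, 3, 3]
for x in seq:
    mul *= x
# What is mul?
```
Trace:
  mul=1
  mul=5, x=5
  mul=15, x=3
  mul=45, x=3

Final answer: 45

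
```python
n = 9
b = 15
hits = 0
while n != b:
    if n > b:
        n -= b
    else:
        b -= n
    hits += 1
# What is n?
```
Trace:
  n=9
  n=9, b=15
  n=9, b=15, hits=0
  n=9, b=6, hits=1
  n=3, b=6, hits=2
  n=3, b=3, hits=3

Final answer: 3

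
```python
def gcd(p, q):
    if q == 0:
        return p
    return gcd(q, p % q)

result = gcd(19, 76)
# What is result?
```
Call trace:
gcd(p=19, q=76)
  gcd(p=76, q=19)
    gcd(p=19, q=0)
    -> return 19
  -> return 19
-> return 19

Final answer: 19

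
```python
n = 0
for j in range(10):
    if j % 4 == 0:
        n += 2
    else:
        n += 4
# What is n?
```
Trace:
  n=0
  n=2, j=0
  n=6, j=1
  n=10, j=2
  n=14, j=3
  n=16, j=4
  n=20, j=5
  n=24, j=6
  n=28, j=7
  n=30, j=8
  n=34, j=9

Final answer: 34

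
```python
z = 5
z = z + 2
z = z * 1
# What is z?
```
Trace:
  z=5
  z=7
  z=7

Final answer: 7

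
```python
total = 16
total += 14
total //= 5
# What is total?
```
Trace:
  total=16
  total=30
  total=6

Final answer: 6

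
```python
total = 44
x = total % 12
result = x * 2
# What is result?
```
Trace:
  total=44
  total=44, x=8
  total=44, x=8, result=16

Final answer: 16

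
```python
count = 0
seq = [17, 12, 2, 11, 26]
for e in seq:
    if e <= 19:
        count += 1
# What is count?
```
Trace:
  count=0
  count=1, e=17
  count=2, e=12
  count=3, e=2
  count=4, e=11
  count=4, e=26

Final answer: 4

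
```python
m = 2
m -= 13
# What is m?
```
Trace:
  m=2
  m=-11

Final answer: -11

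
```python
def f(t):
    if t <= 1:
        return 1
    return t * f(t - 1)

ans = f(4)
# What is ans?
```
Call trace:
f(t=4)
  f(t=3)
    f(t=2)
      f(t=1)
      -> return 1
    -> return 2
  -> return 6
-> return 24

Final answer: 24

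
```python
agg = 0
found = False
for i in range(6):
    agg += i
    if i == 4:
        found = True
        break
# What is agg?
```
Trace:
  agg=0
  agg=0, found=False
  agg=0, found=False, i=0
  agg=1, found=False, i=1
  agg=3, found=False, i=2
  agg=6, found=False, i=3
  agg=10, found=True, i=4

Final answer: 10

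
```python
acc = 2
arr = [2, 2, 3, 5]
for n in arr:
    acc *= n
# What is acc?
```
Trace:
  acc=2
  acc=4, n=2
  acc=8, n=2
  acc=24, n=3
  acc=120, n=5

Final answer: 120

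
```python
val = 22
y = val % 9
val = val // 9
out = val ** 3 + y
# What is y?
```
Trace:
  val=22
  val=22, y=4
  val=2, y=4
  val=2, y=4, out=12

Final answer: 4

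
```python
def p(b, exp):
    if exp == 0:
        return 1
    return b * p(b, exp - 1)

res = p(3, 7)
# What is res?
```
Call trace:
p(b=3, exp=7)
  p(b=3, exp=6)
    p(b=3, exp=5)
      p(b=3, exp=4)
        p(b=3, exp=3)
          p(b=3, exp=2)
            p(b=3, exp=1)
              p(b=3, exp=0)
              -> return 1
            -> return 3
          -> return 9
        -> return 27
      -> return 81
    -> return 243
  -> return 729
-> return 2187

Final answer: 2187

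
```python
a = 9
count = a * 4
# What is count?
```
Trace:
  a=9
  a=9, count=36

Final answer: 36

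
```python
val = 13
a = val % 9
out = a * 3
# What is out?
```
Trace:
  val=13
  val=13, a=4
  val=13, a=4, out=12

Final answer: 12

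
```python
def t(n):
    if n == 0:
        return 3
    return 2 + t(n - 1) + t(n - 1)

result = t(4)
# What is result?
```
Call trace (a repeated sub-call is expanded the first time; later identical calls just restate its return value):
t(n=4)
  t(n=3)
    t(n=2)
      t(n=1)
        t(n=0)
        -> return 3
        t(n=0)
        -> return 3
      -> return 8
      t(n=1) -> return 8  (same call as traced above)
    -> return 18
    t(n=2) -> return 18  (same call as traced above)
  -> return 38
  t(n=3) -> return 38  (same call as traced above)
-> return 78

Final answer: 78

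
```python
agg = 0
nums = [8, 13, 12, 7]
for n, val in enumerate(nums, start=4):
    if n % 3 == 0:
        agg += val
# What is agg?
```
Trace:
  agg=0
  agg=0, n=4, val=8
  agg=0, n=5, val=13
  agg=12, n=6, val=12
  agg=12, n=7, val=7

Final answer: 12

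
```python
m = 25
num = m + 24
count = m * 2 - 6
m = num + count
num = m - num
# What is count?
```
Trace:
  m=25
  m=25, num=49
  m=25, num=49, count=44
  m=93, num=49, count=44
  m=93, num=44, count=44

Final answer: 44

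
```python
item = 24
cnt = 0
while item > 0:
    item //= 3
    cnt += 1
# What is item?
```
Trace:
  item=24
  item=24, cnt=0
  item=8, cnt=1
  item=2, cnt=2
  item=0, cnt=3

Final answer: 0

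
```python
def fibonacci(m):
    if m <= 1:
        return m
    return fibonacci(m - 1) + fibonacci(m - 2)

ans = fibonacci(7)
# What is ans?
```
Call trace (a repeated sub-call is expanded the first time; later identical calls just restate its return value):
fibonacci(m=7)
  fibonacci(m=6)
    fibonacci(m=5)
      fibonacci(m=4)
        fibonacci(m=3)
          fibonacci(m=2)
            fibonacci(m=1)
            -> return 1
            fibonacci(m=0)
            -> return 0
          -> return 1
          fibonacci(m=1)
          -> return 1
        -> return 2
        fibonacci(m=2) -> return 1  (same call as traced above)
      -> return 3
      fibonacci(m=3) -> return 2  (same call as traced above)
    -> return 5
    fibonacci(m=4) -> return 3  (same call as traced above)
  -> return 8
  fibonacci(m=5) -> return 5  (same call as traced above)
-> return 13

Final answer: 13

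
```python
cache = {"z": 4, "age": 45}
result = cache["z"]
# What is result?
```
Trace:
  cache={'z': 4, 'age': 45}
  cache={'z': 4, 'age': 45}, result=4

Final answer: 4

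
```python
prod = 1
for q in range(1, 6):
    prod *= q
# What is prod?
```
Trace:
  prod=1
  prod=1, q=1
  prod=2, q=2
  prod=6, q=3
  prod=24, q=4
  prod=120, q=5

Final answer: 120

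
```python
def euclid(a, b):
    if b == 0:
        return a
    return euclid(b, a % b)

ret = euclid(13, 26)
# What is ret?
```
Call trace:
euclid(a=13, b=26)
  euclid(a=26, b=13)
    euclid(a=13, b=0)
    -> return 13
  -> return 13
-> return 13

Final answer: 13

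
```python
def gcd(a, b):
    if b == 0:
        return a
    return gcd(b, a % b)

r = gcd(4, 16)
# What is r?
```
Call trace:
gcd(a=4, b=16)
  gcd(a=16, b=4)
    gcd(a=4, b=0)
    -> return 4
  -> return 4
-> return 4

Final answer: 4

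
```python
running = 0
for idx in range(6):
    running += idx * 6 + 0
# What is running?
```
Trace:
  running=0
  running=0, idx=0
  running=6, idx=1
  running=18, idx=2
  running=36, idx=3
  running=60, idx=4
  running=90, idx=5

Final answer: 90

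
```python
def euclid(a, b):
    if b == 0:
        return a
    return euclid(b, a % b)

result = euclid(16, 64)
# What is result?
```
Call trace:
euclid(a=16, b=64)
  euclid(a=64, b=16)
    euclid(a=16, b=0)
    -> return 16
  -> return 16
-> return 16

Final answer: 16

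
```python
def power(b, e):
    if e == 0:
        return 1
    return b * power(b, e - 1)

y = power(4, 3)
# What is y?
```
Call trace:
power(b=4, e=3)
  power(b=4, e=2)
    power(b=4, e=1)
      power(b=4, e=0)
      -> return 1
    -> return 4
  -> return 16
-> return 64

Final answer: 64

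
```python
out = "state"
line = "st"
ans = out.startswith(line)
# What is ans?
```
Trace:
  out='state'
  out='state', line='st'
  out='state', line='st', ans=True

Final answer: True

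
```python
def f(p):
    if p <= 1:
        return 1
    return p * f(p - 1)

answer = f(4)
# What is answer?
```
Call trace:
f(p=4)
  f(p=3)
    f(p=2)
      f(p=1)
      -> return 1
    -> return 2
  -> return 6
-> return 24

Final answer: 24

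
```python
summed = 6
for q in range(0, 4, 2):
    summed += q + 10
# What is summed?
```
Trace:
  summed=6
  summed=16, q=0
  summed=28, q=2

Final answer: 28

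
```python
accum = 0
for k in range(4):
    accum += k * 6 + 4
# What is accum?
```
Trace:
  accum=0
  accum=4, k=0
  accum=14, k=1
  accum=30, k=2
  accum=52, k=3

Final answer: 52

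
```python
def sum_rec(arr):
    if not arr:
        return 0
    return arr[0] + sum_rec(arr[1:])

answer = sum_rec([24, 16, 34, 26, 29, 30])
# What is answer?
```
Call trace:
sum_rec(arr=[24, 16, 34, 26, 29, 30])
  sum_rec(arr=[16, 34, 26, 29, 30])
    sum_rec(arr=[34, 26, 29, 30])
      sum_rec(arr=[26, 29, 30])
        sum_rec(arr=[29, 30])
          sum_rec(arr=[30])
            sum_rec(arr=[])
            -> return 0
          -> return 30
        -> return 59
      -> return 85
    -> return 119
  -> return 135
-> return 159

Final answer: 159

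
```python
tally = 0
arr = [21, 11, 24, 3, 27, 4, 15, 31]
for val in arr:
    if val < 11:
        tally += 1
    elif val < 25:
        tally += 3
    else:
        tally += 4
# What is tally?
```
Trace:
  tally=0
  tally=3, val=21
  tally=6, val=11
  tally=9, val=24
  tally=10, val=3
  tally=14, val=27
  tally=15, val=4
  tally=18, val=15
  tally=22, val=31

Final answer: 22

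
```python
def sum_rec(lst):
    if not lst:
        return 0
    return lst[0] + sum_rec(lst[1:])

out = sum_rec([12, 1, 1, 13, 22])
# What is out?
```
Call trace:
sum_rec(lst=[12, 1, 1, 13, 22])
  sum_rec(lst=[1, 1, 13, 22])
    sum_rec(lst=[1, 13, 22])
      sum_rec(lst=[13, 22])
        sum_rec(lst=[22])
          sum_rec(lst=[])
          -> return 0
        -> return 22
      -> return 35
    -> return 36
  -> return 37
-> return 49

Final answer: 49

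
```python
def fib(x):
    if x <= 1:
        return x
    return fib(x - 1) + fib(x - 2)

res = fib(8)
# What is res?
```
Call trace (a repeated sub-call is expanded the first time; later identical calls just restate its return value):
fib(x=8)
  fib(x=7)
    fib(x=6)
      fib(x=5)
        fib(x=4)
          fib(x=3)
            fib(x=2)
              fib(x=1)
              -> return 1
              fib(x=0)
              -> return 0
            -> return 1
            fib(x=1)
            -> return 1
          -> return 2
          fib(x=2) -> return 1  (same call as traced above)
        -> return 3
        fib(x=3) -> return 2  (same call as traced above)
      -> return 5
      fib(x=4) -> return 3  (same call as traced above)
    -> return 8
    fib(x=5) -> return 5  (same call as traced above)
  -> return 13
  fib(x=6) -> return 8  (same call as traced above)
-> return 21

Final answer: 21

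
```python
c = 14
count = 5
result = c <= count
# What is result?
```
Trace:
  c=14
  c=14, count=5
  c=14, count=5, result=False

Final answer: False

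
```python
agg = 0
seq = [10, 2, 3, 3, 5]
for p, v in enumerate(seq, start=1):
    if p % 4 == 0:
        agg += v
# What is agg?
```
Trace:
  agg=0
  agg=0, p=1, v=10
  agg=0, p=2, v=2
  agg=0, p=3, v=3
  agg=3, p=4, v=3
  agg=3, p=5, v=5

Final answer: 3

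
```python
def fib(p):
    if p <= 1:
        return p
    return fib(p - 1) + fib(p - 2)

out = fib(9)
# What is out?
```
Call trace (a repeated sub-call is expanded the first time; later identical calls just restate its return value):
fib(p=9)
  fib(p=8)
    fib(p=7)
      fib(p=6)
        fib(p=5)
          fib(p=4)
            fib(p=3)
              fib(p=2)
                fib(p=1)
                -> return 1
                fib(p=0)
                -> return 0
              -> return 1
              fib(p=1)
              -> return 1
            -> return 2
            fib(p=2) -> return 1  (same call as traced above)
          -> return 3
          fib(p=3) -> return 2  (same call as traced above)
        -> return 5
        fib(p=4) -> return 3  (same call as traced above)
      -> return 8
      fib(p=5) -> return 5  (same call as traced above)
    -> return 13
    fib(p=6) -> return 8  (same call as traced above)
  -> return 21
  fib(p=7) -> return 13  (same call as traced above)
-> return 34

Final answer: 34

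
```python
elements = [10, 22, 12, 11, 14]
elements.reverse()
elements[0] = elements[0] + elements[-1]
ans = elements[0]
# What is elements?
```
Trace:
  elements=[10, 22, 12, 11, 14]
  elements=[14, 11, 12, 22, 10]
  elements=[24, 11, 12, 22, 10]
  elements=[24, 11, 12, 22, 10], ans=24

Final answer: [24, 11, 12, 22, 10]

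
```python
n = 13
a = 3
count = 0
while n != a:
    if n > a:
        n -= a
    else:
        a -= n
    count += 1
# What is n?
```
Trace:
  n=13
  n=13, a=3
  n=13, a=3, count=0
  n=10, a=3, count=1
  n=7, a=3, count=2
  n=4, a=3, count=3
  n=1, a=3, count=4
  n=1, a=2, count=5
  n=1, a=1, count=6

Final answer: 1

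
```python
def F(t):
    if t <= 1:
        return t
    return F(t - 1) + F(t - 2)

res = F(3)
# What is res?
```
Call trace:
F(t=3)
  F(t=2)
    F(t=1)
    -> return 1
    F(t=0)
    -> return 0
  -> return 1
  F(t=1)
  -> return 1
-> return 2

Final answer: 2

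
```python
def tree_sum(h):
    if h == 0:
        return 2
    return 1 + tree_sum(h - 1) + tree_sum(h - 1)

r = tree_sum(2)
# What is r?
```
Call trace (a repeated sub-call is expanded the first time; later identical calls just restate its return value):
tree_sum(h=2)
  tree_sum(h=1)
    tree_sum(h=0)
    -> return 2
    tree_sum(h=0)
    -> return 2
  -> return 5
  tree_sum(h=1) -> return 5  (same call as traced above)
-> return 11

Final answer: 11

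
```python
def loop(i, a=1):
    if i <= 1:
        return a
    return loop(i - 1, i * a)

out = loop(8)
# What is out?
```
Call trace:
loop(i=8, a=1)
  loop(i=7, a=8)
    loop(i=6, a=56)
      loop(i=5, a=336)
        loop(i=4, a=1680)
          loop(i=3, a=6720)
            loop(i=2, a=20160)
              loop(i=1, a=40320)
              -> return 40320
            -> return 40320
          -> return 40320
        -> return 40320
      -> return 40320
    -> return 40320
  -> return 40320
-> return 40320

Final answer: 40320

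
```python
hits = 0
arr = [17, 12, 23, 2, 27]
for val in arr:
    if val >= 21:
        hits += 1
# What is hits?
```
Trace:
  hits=0
  hits=0, val=17
  hits=0, val=12
  hits=1, val=23
  hits=1, val=2
  hits=2, val=27

Final answer: 2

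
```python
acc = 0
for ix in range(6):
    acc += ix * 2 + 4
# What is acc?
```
Trace:
  acc=0
  acc=4, ix=0
  acc=10, ix=1
  acc=18, ix=2
  acc=28, ix=3
  acc=40, ix=4
  acc=54, ix=5

Final answer: 54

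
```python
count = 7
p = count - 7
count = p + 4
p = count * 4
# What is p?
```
Trace:
  count=7
  count=7, p=0
  count=4, p=0
  count=4, p=16

Final answer: 16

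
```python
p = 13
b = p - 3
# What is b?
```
Trace:
  p=13
  p=13, b=10

Final answer: 10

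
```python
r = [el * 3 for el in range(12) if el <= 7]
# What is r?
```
Trace:
  el=0
  el=1
  el=2
  el=3
  el=4
  el=5
  el=6
  el=7
  el=8
  el=9
  el=10
  el=11
  r=[0, 3, 6, 9, 12, 15, 18, 21]

Final answer: [0, 3, 6, 9, 12, 15, 18, 21]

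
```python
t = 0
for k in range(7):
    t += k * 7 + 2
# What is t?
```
Trace:
  t=0
  t=2, k=0
  t=11, k=1
  t=27, k=2
  t=50, k=3
  t=80, k=4
  t=117, k=5
  t=161, k=6

Final answer: 161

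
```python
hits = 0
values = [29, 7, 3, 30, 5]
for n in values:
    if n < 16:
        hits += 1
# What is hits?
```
Trace:
  hits=0
  hits=0, n=29
  hits=1, n=7
  hits=2, n=3
  hits=2, n=30
  hits=3, n=5

Final answer: 3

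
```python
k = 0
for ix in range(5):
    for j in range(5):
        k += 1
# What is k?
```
Trace:
  k=0
  k=1, ix=0, j=0
  k=2, ix=0, j=1
  k=3, ix=0, j=2
  k=4, ix=0, j=3
  k=5, ix=0, j=4
  k=6, ix=1, j=0
  k=7, ix=1, j=1
  k=8, ix=1, j=2
  k=9, ix=1, j=3
  k=10, ix=1, j=4
  k=11, ix=2, j=0
  k=12, ix=2, j=1
  k=13, ix=2, j=2
  k=14, ix=2, j=3
  k=15, ix=2, j=4
  k=16, ix=3, j=0
  k=17, ix=3, j=1
  k=18, ix=3, j=2
  k=19, ix=3, j=3
  k=20, ix=3, j=4
  k=21, ix=4, j=0
  k=22, ix=4, j=1
  k=23, ix=4, j=2
  k=24, ix=4, j=3
  k=25, ix=4, j=4

Final answer: 25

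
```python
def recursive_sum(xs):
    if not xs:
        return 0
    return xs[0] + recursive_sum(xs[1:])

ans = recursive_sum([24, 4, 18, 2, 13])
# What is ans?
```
Call trace:
recursive_sum(xs=[24, 4, 18, 2, 13])
  recursive_sum(xs=[4, 18, 2, 13])
    recursive_sum(xs=[18, 2, 13])
      recursive_sum(xs=[2, 13])
        recursive_sum(xs=[13])
          recursive_sum(xs=[])
          -> return 0
        -> return 13
      -> return 15
    -> return 33
  -> return 37
-> return 61

Final answer: 61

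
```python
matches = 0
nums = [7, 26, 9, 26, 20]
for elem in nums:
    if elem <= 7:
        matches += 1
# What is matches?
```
Trace:
  matches=0
  matches=1, elem=7
  matches=1, elem=26
  matches=1, elem=9
  matches=1, elem=26
  matches=1, elem=20

Final answer: 1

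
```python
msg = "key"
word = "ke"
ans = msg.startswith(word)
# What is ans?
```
Trace:
  msg='key'
  msg='key', word='ke'
  msg='key', word='ke', ans=True

Final answer: True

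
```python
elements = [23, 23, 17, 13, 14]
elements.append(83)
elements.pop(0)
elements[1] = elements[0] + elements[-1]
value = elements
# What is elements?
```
Trace:
  elements=[23, 23, 17, 13, 14]
  elements=[23, 23, 17, 13, 14, 83]
  elements=[23, 17, 13, 14, 83]
  elements=[23, 106, 13, 14, 83]
  elements=[23, 106, 13, 14, 83], value=[23, 106, 13, 14, 83]

Final answer: [23, 106, 13, 14, 83]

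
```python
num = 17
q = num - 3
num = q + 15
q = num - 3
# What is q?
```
Trace:
  num=17
  num=17, q=14
  num=29, q=14
  num=29, q=26

Final answer: 26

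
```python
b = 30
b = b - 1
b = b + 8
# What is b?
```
Trace:
  b=30
  b=29
  b=37

Final answer: 37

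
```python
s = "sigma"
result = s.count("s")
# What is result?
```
Trace:
  s='sigma'
  s='sigma', result=1

Final answer: 1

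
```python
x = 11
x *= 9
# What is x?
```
Trace:
  x=11
  x=99

Final answer: 99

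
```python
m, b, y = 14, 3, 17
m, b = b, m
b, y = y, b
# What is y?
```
Trace:
  m=14, b=3, y=17
  m=3, b=14, y=17
  m=3, b=17, y=14

Final answer: 14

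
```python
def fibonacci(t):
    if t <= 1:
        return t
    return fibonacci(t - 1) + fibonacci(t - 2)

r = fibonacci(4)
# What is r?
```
Call trace (a repeated sub-call is expanded the first time; later identical calls just restate its return value):
fibonacci(t=4)
  fibonacci(t=3)
    fibonacci(t=2)
      fibonacci(t=1)
      -> return 1
      fibonacci(t=0)
      -> return 0
    -> return 1
    fibonacci(t=1)
    -> return 1
  -> return 2
  fibonacci(t=2) -> return 1  (same call as traced above)
-> return 3

Final answer: 3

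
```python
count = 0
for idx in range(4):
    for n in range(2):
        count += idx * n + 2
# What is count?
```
Trace:
  count=0
  count=2, idx=0, n=0
  count=4, idx=0, n=1
  count=6, idx=1, n=0
  count=9, idx=1, n=1
  count=11, idx=2, n=0
  count=15, idx=2, n=1
  count=17, idx=3, n=0
  count=22, idx=3, n=1

Final answer: 22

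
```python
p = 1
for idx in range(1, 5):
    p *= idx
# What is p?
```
Trace:
  p=1
  p=1, idx=1
  p=2, idx=2
  p=6, idx=3
  p=24, idx=4

Final answer: 24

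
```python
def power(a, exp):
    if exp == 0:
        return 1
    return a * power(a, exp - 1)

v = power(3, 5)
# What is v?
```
Call trace:
power(a=3, exp=5)
  power(a=3, exp=4)
    power(a=3, exp=3)
      power(a=3, exp=2)
        power(a=3, exp=1)
          power(a=3, exp=0)
          -> return 1
        -> return 3
      -> return 9
    -> return 27
  -> return 81
-> return 243

Final answer: 243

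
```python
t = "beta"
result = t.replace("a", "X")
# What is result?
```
Trace:
  t='beta'
  t='beta', result='betX'

Final answer: 'betX'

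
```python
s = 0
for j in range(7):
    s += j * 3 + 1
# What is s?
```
Trace:
  s=0
  s=1, j=0
  s=5, j=1
  s=12, j=2
  s=22, j=3
  s=35, j=4
  s=51, j=5
  s=70, j=6

Final answer: 70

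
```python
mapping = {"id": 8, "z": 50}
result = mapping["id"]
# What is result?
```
Trace:
  mapping={'id': 8, 'z': 50}
  mapping={'id': 8, 'z': 50}, result=8

Final answer: 8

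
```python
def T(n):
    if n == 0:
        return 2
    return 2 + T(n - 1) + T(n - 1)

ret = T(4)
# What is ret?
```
Call trace (a repeated sub-call is expanded the first time; later identical calls just restate its return value):
T(n=4)
  T(n=3)
    T(n=2)
      T(n=1)
        T(n=0)
        -> return 2
        T(n=0)
        -> return 2
      -> return 6
      T(n=1) -> return 6  (same call as traced above)
    -> return 14
    T(n=2) -> return 14  (same call as traced above)
  -> return 30
  T(n=3) -> return 30  (same call as traced above)
-> return 62

Final answer: 62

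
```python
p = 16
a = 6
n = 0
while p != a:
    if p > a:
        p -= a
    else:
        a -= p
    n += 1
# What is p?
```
Trace:
  p=16
  p=16, a=6
  p=16, a=6, n=0
  p=10, a=6, n=1
  p=4, a=6, n=2
  p=4, a=2, n=3
  p=2, a=2, n=4

Final answer: 2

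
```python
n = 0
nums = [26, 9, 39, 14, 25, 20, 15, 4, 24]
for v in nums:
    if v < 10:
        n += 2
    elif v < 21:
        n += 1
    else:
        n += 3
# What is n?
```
Trace:
  n=0
  n=3, v=26
  n=5, v=9
  n=8, v=39
  n=9, v=14
  n=12, v=25
  n=13, v=20
  n=14, v=15
  n=16, v=4
  n=19, v=24

Final answer: 19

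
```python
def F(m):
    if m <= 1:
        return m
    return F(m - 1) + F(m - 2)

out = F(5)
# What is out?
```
Call trace (a repeated sub-call is expanded the first time; later identical calls just restate its return value):
F(m=5)
  F(m=4)
    F(m=3)
      F(m=2)
        F(m=1)
        -> return 1
        F(m=0)
        -> return 0
      -> return 1
      F(m=1)
      -> return 1
    -> return 2
    F(m=2) -> return 1  (same call as traced above)
  -> return 3
  F(m=3) -> return 2  (same call as traced above)
-> return 5

Final answer: 5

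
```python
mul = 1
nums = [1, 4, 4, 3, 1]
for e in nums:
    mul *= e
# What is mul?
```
Trace:
  mul=1
  mul=1, e=1
  mul=4, e=4
  mul=16, e=4
  mul=48, e=3
  mul=48, e=1

Final answer: 48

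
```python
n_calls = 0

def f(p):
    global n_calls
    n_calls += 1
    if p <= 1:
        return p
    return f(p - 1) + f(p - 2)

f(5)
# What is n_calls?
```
Call trace (a repeated sub-call is expanded the first time; later identical calls just restate its return value):
f(p=5)
  f(p=4)
    f(p=3)
      f(p=2)
        f(p=1)
        -> return 1
        f(p=0)
        -> return 0
      -> return 1
      f(p=1)
      -> return 1
    -> return 2
    f(p=2) -> return 1  (same call as traced above)
  -> return 3
  f(p=3) -> return 2  (same call as traced above)
-> return 5

n_calls is incremented once per call, so count the calls in each subtree. Let C(p) = number of calls made by f(p).
C(0) = C(1) = 1 (base case, no recursion); C(p) = 1 + C(p - 1) + C(p - 2) otherwise.
C(2) = 1 + C(1) + C(0) = 1 + 1 + 1 = 3
C(3) = 1 + C(2) + C(1) = 1 + 3 + 1 = 5
C(4) = 1 + C(3) + C(2) = 1 + 5 + 3 = 9
C(5) = 1 + C(4) + C(3) = 1 + 9 + 5 = 15
n_calls = C(5) = 15

Final answer: 15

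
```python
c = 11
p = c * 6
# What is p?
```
Trace:
  c=11
  c=11, p=66

Final answer: 66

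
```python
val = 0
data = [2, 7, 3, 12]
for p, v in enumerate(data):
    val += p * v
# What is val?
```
Trace:
  val=0
  val=0, p=0, v=2
  val=7, p=1, v=7
  val=13, p=2, v=3
  val=49, p=3, v=12

Final answer: 49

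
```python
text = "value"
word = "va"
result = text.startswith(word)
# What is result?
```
Trace:
  text='value'
  text='value', word='va'
  text='value', word='va', result=True

Final answer: True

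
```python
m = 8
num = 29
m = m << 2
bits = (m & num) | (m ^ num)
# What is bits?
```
Trace:
  m=8
  m=8, num=29
  m=32, num=29
  m=32, num=29, bits=61

Final answer: 61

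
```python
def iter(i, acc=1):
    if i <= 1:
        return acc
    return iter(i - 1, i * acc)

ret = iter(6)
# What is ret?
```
Call trace:
iter(i=6, acc=1)
  iter(i=5, acc=6)
    iter(i=4, acc=30)
      iter(i=3, acc=120)
        iter(i=2, acc=360)
          iter(i=1, acc=720)
          -> return 720
        -> return 720
      -> return 720
    -> return 720
  -> return 720
-> return 720

Final answer: 720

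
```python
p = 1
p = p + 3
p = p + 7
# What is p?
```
Trace:
  p=1
  p=4
  p=11

Final answer: 11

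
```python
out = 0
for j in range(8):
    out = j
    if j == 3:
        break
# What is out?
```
Trace:
  out=0
  out=0, j=0
  out=1, j=1
  out=2, j=2
  out=3, j=3

Final answer: 3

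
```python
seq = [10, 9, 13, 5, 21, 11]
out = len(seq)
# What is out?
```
Trace:
  seq=[10, 9, 13, 5, 21, 11]
  seq=[10, 9, 13, 5, 21, 11], out=6

Final answer: 6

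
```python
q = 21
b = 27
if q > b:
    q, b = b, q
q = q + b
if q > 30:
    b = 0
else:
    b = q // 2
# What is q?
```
Trace:
  q=21
  q=21, b=27
  q=21, b=27
  q=48, b=27
  q=48, b=0

Final answer: 48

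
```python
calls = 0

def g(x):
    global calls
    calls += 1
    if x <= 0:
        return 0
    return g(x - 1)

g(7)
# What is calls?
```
Call trace:
g(x=7)
  g(x=6)
    g(x=5)
      g(x=4)
        g(x=3)
          g(x=2)
            g(x=1)
              g(x=0)
              -> return 0
            -> return 0
          -> return 0
        -> return 0
      -> return 0
    -> return 0
  -> return 0
-> return 0

calls is incremented once per call. g is entered once for each x = 7, 6, 5, 4, 3, 2, 1, 0 (the x <= 0 call returns without recursing), i.e. 7 + 1 calls.
calls = 8

Final answer: 8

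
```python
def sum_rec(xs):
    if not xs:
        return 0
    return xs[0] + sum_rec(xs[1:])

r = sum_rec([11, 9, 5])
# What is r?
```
Call trace:
sum_rec(xs=[11, 9, 5])
  sum_rec(xs=[9, 5])
    sum_rec(xs=[5])
      sum_rec(xs=[])
      -> return 0
    -> return 5
  -> return 14
-> return 25

Final answer: 25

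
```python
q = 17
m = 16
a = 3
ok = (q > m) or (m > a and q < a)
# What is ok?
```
Trace:
  q=17
  q=17, m=16
  q=17, m=16, a=3
  q=17, m=16, a=3, ok=True

Final answer: True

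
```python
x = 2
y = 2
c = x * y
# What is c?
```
Trace:
  x=2
  x=2, y=2
  x=2, y=2, c=4

Final answer: 4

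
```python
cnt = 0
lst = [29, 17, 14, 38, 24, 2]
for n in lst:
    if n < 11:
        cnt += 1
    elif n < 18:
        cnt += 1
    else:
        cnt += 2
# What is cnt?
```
Trace:
  cnt=0
  cnt=2, n=29
  cnt=3, n=17
  cnt=4, n=14
  cnt=6, n=38
  cnt=8, n=24
  cnt=9, n=2

Final answer: 9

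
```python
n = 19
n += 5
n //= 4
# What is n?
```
Trace:
  n=19
  n=24
  n=6

Final answer: 6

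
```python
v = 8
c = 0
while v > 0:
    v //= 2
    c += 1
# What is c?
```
Trace:
  v=8
  v=8, c=0
  v=4, c=1
  v=2, c=2
  v=1, c=3
  v=0, c=4

Final answer: 4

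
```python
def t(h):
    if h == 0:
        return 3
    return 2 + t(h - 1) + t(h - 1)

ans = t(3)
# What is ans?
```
Call trace (a repeated sub-call is expanded the first time; later identical calls just restate its return value):
t(h=3)
  t(h=2)
    t(h=1)
      t(h=0)
      -> return 3
      t(h=0)
      -> return 3
    -> return 8
    t(h=1) -> return 8  (same call as traced above)
  -> return 18
  t(h=2) -> return 18  (same call as traced above)
-> return 38

Final answer: 38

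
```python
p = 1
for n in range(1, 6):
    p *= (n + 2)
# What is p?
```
Trace:
  p=1
  p=3, n=1
  p=12, n=2
  p=60, n=3
  p=360, n=4
  p=2520, n=5

Final answer: 2520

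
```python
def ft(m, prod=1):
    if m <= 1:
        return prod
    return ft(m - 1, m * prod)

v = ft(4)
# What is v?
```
Call trace:
ft(m=4, prod=1)
  ft(m=3, prod=4)
    ft(m=2, prod=12)
      ft(m=1, prod=24)
      -> return 24
    -> return 24
  -> return 24
-> return 24

Final answer: 24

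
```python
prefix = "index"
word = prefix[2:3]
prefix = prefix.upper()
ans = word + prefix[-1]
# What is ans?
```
Trace:
  prefix='index'
  prefix='index', word='d'
  prefix='INDEX', word='d'
  prefix='INDEX', word='d', ans='dX'

Final answer: 'dX'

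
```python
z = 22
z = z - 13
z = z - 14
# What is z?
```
Trace:
  z=22
  z=9
  z=-5

Final answer: -5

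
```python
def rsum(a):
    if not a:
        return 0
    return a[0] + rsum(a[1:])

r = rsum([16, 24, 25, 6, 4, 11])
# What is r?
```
Call trace:
rsum(a=[16, 24, 25, 6, 4, 11])
  rsum(a=[24, 25, 6, 4, 11])
    rsum(a=[25, 6, 4, 11])
      rsum(a=[6, 4, 11])
        rsum(a=[4, 11])
          rsum(a=[11])
            rsum(a=[])
            -> return 0
          -> return 11
        -> return 15
      -> return 21
    -> return 46
  -> return 70
-> return 86

Final answer: 86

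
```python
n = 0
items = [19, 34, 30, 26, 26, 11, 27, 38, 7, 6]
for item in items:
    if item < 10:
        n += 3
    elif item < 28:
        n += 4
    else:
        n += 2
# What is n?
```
Trace:
  n=0
  n=4, item=19
  n=6, item=34
  n=8, item=30
  n=12, item=26
  n=16, item=26
  n=20, item=11
  n=24, item=27
  n=26, item=38
  n=29, item=7
  n=32, item=6

Final answer: 32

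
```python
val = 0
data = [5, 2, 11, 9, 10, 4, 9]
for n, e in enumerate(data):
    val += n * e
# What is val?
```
Trace:
  val=0
  val=0, n=0, e=5
  val=2, n=1, e=2
  val=24, n=2, e=11
  val=51, n=3, e=9
  val=91, n=4, e=10
  val=111, n=5, e=4
  val=165, n=6, e=9

Final answer: 165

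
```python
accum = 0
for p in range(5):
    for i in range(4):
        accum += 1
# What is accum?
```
Trace:
  accum=0
  accum=1, p=0, i=0
  accum=2, p=0, i=1
  accum=3, p=0, i=2
  accum=4, p=0, i=3
  accum=5, p=1, i=0
  accum=6, p=1, i=1
  accum=7, p=1, i=2
  accum=8, p=1, i=3
  accum=9, p=2, i=0
  accum=10, p=2, i=1
  accum=11, p=2, i=2
  accum=12, p=2, i=3
  accum=13, p=3, i=0
  accum=14, p=3, i=1
  accum=15, p=3, i=2
  accum=16, p=3, i=3
  accum=17, p=4, i=0
  accum=18, p=4, i=1
  accum=19, p=4, i=2
  accum=20, p=4, i=3

Final answer: 20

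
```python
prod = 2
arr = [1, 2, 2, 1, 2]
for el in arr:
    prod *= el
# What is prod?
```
Trace:
  prod=2
  prod=2, el=1
  prod=4, el=2
  prod=8, el=2
  prod=8, el=1
  prod=16, el=2

Final answer: 16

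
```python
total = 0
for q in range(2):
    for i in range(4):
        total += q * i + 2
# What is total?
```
Trace:
  total=0
  total=2, q=0, i=0
  total=4, q=0, i=1
  total=6, q=0, i=2
  total=8, q=0, i=3
  total=10, q=1, i=0
  total=13, q=1, i=1
  total=17, q=1, i=2
  total=22, q=1, i=3

Final answer: 22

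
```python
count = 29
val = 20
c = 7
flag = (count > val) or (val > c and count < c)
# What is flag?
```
Trace:
  count=29
  count=29, val=20
  count=29, val=20, c=7
  count=29, val=20, c=7, flag=True

Final answer: True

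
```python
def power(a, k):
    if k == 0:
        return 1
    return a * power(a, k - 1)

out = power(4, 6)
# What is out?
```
Call trace:
power(a=4, k=6)
  power(a=4, k=5)
    power(a=4, k=4)
      power(a=4, k=3)
        power(a=4, k=2)
          power(a=4, k=1)
            power(a=4, k=0)
            -> return 1
          -> return 4
        -> return 16
      -> return 64
    -> return 256
  -> return 1024
-> return 4096

Final answer: 4096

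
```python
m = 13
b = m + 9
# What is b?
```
Trace:
  m=13
  m=13, b=22

Final answer: 22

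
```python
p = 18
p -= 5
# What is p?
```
Trace:
  p=18
  p=13

Final answer: 13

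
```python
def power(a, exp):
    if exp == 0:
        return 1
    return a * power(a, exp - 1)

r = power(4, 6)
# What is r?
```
Call trace:
power(a=4, exp=6)
  power(a=4, exp=5)
    power(a=4, exp=4)
      power(a=4, exp=3)
        power(a=4, exp=2)
          power(a=4, exp=1)
            power(a=4, exp=0)
            -> return 1
          -> return 4
        -> return 16
      -> return 64
    -> return 256
  -> return 1024
-> return 4096

Final answer: 4096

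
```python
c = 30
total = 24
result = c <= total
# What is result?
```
Trace:
  c=30
  c=30, total=24
  c=30, total=24, result=False

Final answer: False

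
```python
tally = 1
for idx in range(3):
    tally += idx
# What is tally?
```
Trace:
  tally=1
  tally=1, idx=0
  tally=2, idx=1
  tally=4, idx=2

Final answer: 4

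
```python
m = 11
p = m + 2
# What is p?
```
Trace:
  m=11
  m=11, p=13

Final answer: 13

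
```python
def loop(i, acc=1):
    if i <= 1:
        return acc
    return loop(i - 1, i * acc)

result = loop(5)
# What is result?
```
Call trace:
loop(i=5, acc=1)
  loop(i=4, acc=5)
    loop(i=3, acc=20)
      loop(i=2, acc=60)
        loop(i=1, acc=120)
        -> return 120
      -> return 120
    -> return 120
  -> return 120
-> return 120

Final answer: 120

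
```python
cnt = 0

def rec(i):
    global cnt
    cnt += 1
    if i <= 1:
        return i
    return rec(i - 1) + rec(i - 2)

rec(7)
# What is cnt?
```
Call trace (a repeated sub-call is expanded the first time; later identical calls just restate its return value):
rec(i=7)
  rec(i=6)
    rec(i=5)
      rec(i=4)
        rec(i=3)
          rec(i=2)
            rec(i=1)
            -> return 1
            rec(i=0)
            -> return 0
          -> return 1
          rec(i=1)
          -> return 1
        -> return 2
        rec(i=2) -> return 1  (same call as traced above)
      -> return 3
      rec(i=3) -> return 2  (same call as traced above)
    -> return 5
    rec(i=4) -> return 3  (same call as traced above)
  -> return 8
  rec(i=5) -> return 5  (same call as traced above)
-> return 13

cnt is incremented once per call, so count the calls in each subtree. Let C(i) = number of calls made by rec(i).
C(0) = C(1) = 1 (base case, no recursion); C(i) = 1 + C(i - 1) + C(i - 2) otherwise.
C(2) = 1 + C(1) + C(0) = 1 + 1 + 1 = 3
C(3) = 1 + C(2) + C(1) = 1 + 3 + 1 = 5
C(4) = 1 + C(3) + C(2) = 1 + 5 + 3 = 9
C(5) = 1 + C(4) + C(3) = 1 + 9 + 5 = 15
C(6) = 1 + C(5) + C(4) = 1 + 15 + 9 = 25
C(7) = 1 + C(6) + C(5) = 1 + 25 + 15 = 41
cnt = C(7) = 41

Final answer: 41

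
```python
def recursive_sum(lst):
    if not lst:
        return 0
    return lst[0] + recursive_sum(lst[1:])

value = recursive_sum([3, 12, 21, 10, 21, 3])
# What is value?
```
Call trace:
recursive_sum(lst=[3, 12, 21, 10, 21, 3])
  recursive_sum(lst=[12, 21, 10, 21, 3])
    recursive_sum(lst=[21, 10, 21, 3])
      recursive_sum(lst=[10, 21, 3])
        recursive_sum(lst=[21, 3])
          recursive_sum(lst=[3])
            recursive_sum(lst=[])
            -> return 0
          -> return 3
        -> return 24
      -> return 34
    -> return 55
  -> return 67
-> return 70

Final answer: 70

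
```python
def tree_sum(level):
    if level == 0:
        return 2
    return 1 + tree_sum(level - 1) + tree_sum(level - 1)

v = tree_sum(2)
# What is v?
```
Call trace (a repeated sub-call is expanded the first time; later identical calls just restate its return value):
tree_sum(level=2)
  tree_sum(level=1)
    tree_sum(level=0)
    -> return 2
    tree_sum(level=0)
    -> return 2
  -> return 5
  tree_sum(level=1) -> return 5  (same call as traced above)
-> return 11

Final answer: 11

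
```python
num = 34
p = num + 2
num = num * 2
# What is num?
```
Trace:
  num=34
  num=34, p=36
  num=68, p=36

Final answer: 68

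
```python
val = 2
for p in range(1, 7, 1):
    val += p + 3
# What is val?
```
Trace:
  val=2
  val=6, p=1
  val=11, p=2
  val=17, p=3
  val=24, p=4
  val=32, p=5
  val=41, p=6

Final answer: 41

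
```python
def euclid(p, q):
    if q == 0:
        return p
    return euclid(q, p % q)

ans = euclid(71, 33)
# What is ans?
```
Call trace:
euclid(p=71, q=33)
  euclid(p=33, q=5)
    euclid(p=5, q=3)
      euclid(p=3, q=2)
        euclid(p=2, q=1)
          euclid(p=1, q=0)
          -> return 1
        -> return 1
      -> return 1
    -> return 1
  -> return 1
-> return 1

Final answer: 1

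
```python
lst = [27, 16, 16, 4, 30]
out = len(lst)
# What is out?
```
Trace:
  lst=[27, 16, 16, 4, 30]
  lst=[27, 16, 16, 4, 30], out=5

Final answer: 5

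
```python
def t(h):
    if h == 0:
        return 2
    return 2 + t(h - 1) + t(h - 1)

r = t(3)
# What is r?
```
Call trace (a repeated sub-call is expanded the first time; later identical calls just restate its return value):
t(h=3)
  t(h=2)
    t(h=1)
      t(h=0)
      -> return 2
      t(h=0)
      -> return 2
    -> return 6
    t(h=1) -> return 6  (same call as traced above)
  -> return 14
  t(h=2) -> return 14  (same call as traced above)
-> return 30

Final answer: 30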